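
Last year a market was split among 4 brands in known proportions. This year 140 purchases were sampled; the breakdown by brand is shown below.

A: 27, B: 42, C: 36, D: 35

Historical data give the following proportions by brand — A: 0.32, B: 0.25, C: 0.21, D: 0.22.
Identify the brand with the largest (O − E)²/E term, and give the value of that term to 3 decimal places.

A, 7.072

Expected counts E_i = n·p_i: 140×0.32 = 44.8, 140×0.25 = 35, 140×0.21 = 29.4, 140×0.22 = 30.8.
χ² = (27−44.8)²/44.8 + (42−35)²/35 + (36−29.4)²/29.4 + (35−30.8)²/30.8
   = 7.0723 + 1.4000 + 1.4816 + 0.5727
The largest term is for A: 7.072.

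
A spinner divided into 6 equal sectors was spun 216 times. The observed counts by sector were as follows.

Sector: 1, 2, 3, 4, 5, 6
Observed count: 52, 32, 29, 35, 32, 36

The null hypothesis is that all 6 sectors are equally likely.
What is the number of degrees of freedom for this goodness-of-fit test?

5

There are k = 6 categories and no parameters were estimated from the data, so df = 6 − 1 = 5.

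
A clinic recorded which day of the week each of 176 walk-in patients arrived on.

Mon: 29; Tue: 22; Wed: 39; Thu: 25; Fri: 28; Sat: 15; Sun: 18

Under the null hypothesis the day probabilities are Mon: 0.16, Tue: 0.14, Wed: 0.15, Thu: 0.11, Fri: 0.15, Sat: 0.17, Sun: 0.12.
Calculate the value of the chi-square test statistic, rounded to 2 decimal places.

15.96

Expected counts E_i = n·p_i: 176×0.16 = 28.16, 176×0.14 = 24.64, 176×0.15 = 26.4, 176×0.11 = 19.36, 176×0.15 = 26.4, 176×0.17 = 29.92, 176×0.12 = 21.12.
χ² = (29−28.16)²/28.16 + (22−24.64)²/24.64 + (39−26.4)²/26.4 + (25−19.36)²/19.36 + (28−26.4)²/26.4 + (15−29.92)²/29.92 + (18−21.12)²/21.12
   = 0.025 + 0.283 + 6.014 + 1.643 + 0.097 + 7.440 + 0.461
Sum = 15.96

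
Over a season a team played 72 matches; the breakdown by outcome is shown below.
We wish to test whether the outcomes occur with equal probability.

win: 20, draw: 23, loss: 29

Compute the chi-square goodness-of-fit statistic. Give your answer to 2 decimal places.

Expected count for each of the 3 categories: 72/3 = 24.
χ² = (20−24)²/24 + (23−24)²/24 + (29−24)²/24
   = 0.667 + 0.042 + 1.042
Sum = 1.75

1.75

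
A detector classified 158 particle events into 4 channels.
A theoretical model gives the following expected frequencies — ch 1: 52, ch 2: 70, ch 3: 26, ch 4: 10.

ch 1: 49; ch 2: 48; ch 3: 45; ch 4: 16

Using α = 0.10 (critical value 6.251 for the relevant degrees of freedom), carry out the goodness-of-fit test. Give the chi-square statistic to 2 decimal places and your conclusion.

24.57; reject

ch 1: (49 − 52)²/52 = 9/52 = 0.173
ch 2: (48 − 70)²/70 = 484/70 = 6.914
ch 3: (45 − 26)²/26 = 361/26 = 13.885
ch 4: (16 − 10)²/10 = 36/10 = 3.600
Sum = 24.57
df = 3. Since 24.57 > 6.251, we reject H₀.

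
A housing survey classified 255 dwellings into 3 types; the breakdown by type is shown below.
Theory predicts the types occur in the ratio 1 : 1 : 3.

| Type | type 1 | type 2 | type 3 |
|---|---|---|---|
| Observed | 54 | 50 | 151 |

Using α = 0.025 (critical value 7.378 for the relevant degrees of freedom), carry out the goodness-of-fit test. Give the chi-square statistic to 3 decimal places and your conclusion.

0.222; do not reject

Ratio total = 5. Expected counts: 255×1/5 = 51, 255×1/5 = 51, 255×3/5 = 153.
type 1: (54 − 51)²/51 = 9/51 = 0.1765
type 2: (50 − 51)²/51 = 1/51 = 0.0196
type 3: (151 − 153)²/153 = 4/153 = 0.0261
Sum = 0.222
df = 2. Since 0.222 < 7.378, we do not reject H₀.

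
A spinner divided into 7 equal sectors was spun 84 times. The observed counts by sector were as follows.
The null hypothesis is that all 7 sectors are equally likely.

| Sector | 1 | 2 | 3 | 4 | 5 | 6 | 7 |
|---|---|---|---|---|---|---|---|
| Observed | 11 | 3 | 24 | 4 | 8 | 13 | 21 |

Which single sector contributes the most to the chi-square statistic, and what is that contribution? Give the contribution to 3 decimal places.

Expected count for each of the 7 categories: 84/7 = 12.
χ² = (11−12)²/12 + (3−12)²/12 + (24−12)²/12 + (4−12)²/12 + (8−12)²/12 + (13−12)²/12 + (21−12)²/12
   = 0.0833 + 6.7500 + 12.0000 + 5.3333 + 1.3333 + 0.0833 + 6.7500
The largest term is for 3: 12.000.

3, 12.000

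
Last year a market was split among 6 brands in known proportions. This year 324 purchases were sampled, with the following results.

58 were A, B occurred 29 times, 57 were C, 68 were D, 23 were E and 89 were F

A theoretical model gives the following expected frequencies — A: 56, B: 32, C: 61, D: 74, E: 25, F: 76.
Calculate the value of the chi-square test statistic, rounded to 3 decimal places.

χ² = (58−56)²/56 + (29−32)²/32 + (57−61)²/61 + (68−74)²/74 + (23−25)²/25 + (89−76)²/76
   = 0.0714 + 0.2813 + 0.2623 + 0.4865 + 0.1600 + 2.2237
Sum = 3.485

3.485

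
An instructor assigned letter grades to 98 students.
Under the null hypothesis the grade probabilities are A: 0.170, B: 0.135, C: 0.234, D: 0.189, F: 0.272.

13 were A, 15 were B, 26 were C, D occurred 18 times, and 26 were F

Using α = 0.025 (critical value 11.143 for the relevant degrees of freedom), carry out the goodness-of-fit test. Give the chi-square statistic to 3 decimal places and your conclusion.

Expected counts E_i = n·p_i: 98×0.170 = 16.66, 98×0.135 = 13.23, 98×0.234 = 22.932, 98×0.189 = 18.522, 98×0.272 = 26.656.
A: (13 − 16.66)²/16.66 = 13.3956/16.66 = 0.8041
B: (15 − 13.23)²/13.23 = 3.1329/13.23 = 0.2368
C: (26 − 22.932)²/22.932 = 9.412624/22.932 = 0.4105
D: (18 − 18.522)²/18.522 = 0.272484/18.522 = 0.0147
F: (26 − 26.656)²/26.656 = 0.430336/26.656 = 0.0161
Sum = 1.482
df = 4. Since 1.482 < 11.143, we do not reject H₀.

1.482; do not reject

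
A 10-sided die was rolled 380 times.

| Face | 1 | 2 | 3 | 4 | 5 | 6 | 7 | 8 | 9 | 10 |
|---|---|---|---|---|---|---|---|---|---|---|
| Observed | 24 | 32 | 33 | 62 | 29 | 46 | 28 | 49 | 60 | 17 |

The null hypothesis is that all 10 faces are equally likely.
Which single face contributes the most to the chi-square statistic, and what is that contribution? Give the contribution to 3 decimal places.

Under H₀ each category has probability 1/10, so each expected count is 380/10 = 38.
cat         O        E   (O−E)²/E
1          24       38     5.1579
2          32       38     0.9474
3          33       38     0.6579
4          62       38    15.1579
5          29       38     2.1316
6          46       38     1.6842
7          28       38     2.6316
8          49       38     3.1842
9          60       38    12.7368
10         17       38    11.6053
The largest term is for 4: 15.158.

4, 15.158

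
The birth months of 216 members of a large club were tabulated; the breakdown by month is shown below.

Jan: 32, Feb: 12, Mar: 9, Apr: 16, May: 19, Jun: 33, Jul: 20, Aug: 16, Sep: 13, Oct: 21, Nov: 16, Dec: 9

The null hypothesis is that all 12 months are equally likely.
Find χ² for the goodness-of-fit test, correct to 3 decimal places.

Under H₀ each category has probability 1/12, so each expected count is 216/12 = 18.
χ² = (32−18)²/18 + (12−18)²/18 + (9−18)²/18 + (16−18)²/18 + (19−18)²/18 + (33−18)²/18 + (20−18)²/18 + (16−18)²/18 + (13−18)²/18 + (21−18)²/18 + (16−18)²/18 + (9−18)²/18
   = 10.8889 + 2.0000 + 4.5000 + 0.2222 + 0.0556 + 12.5000 + 0.2222 + 0.2222 + 1.3889 + 0.5000 + 0.2222 + 4.5000
Sum = 37.222

37.222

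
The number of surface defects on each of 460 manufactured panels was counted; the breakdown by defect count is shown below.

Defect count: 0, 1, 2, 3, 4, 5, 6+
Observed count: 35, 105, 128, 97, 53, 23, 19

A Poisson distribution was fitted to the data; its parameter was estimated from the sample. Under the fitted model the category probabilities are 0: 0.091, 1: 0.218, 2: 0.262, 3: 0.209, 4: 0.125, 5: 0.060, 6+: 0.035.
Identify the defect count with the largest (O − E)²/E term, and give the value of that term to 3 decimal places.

0, 1.124

Expected counts E_i = n·p_i: 460×0.091 = 41.86, 460×0.218 = 100.28, 460×0.262 = 120.52, 460×0.209 = 96.14, 460×0.125 = 57.5, 460×0.060 = 27.6, 460×0.035 = 16.1.
cat         O        E   (O−E)²/E
0          35    41.86     1.1242
1         105   100.28     0.2222
2         128   120.52     0.4642
3          97    96.14     0.0077
4          53     57.5     0.3522
5          23     27.6     0.7667
6+         19     16.1     0.5224
The largest term is for 0: 1.124.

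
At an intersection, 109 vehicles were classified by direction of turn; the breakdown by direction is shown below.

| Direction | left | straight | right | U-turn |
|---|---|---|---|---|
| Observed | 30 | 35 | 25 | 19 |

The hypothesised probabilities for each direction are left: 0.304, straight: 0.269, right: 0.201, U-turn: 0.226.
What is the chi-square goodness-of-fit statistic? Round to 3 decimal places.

Expected counts E_i = n·p_i: 109×0.304 = 33.136, 109×0.269 = 29.321, 109×0.201 = 21.909, 109×0.226 = 24.634.
cat           O        E   (O−E)²/E
left         30   33.136     0.2968
straight     35   29.321     1.0999
right        25   21.909     0.4361
U-turn       19   24.634     1.2885
Sum = 3.121

3.121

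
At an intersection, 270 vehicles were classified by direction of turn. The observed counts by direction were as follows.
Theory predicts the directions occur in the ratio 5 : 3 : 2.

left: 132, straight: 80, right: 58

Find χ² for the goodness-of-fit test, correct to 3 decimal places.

0.375

Ratio total = 10. Expected counts: 270×5/10 = 135, 270×3/10 = 81, 270×2/10 = 54.
cat           O        E   (O−E)²/E
left        132      135     0.0667
straight     80       81     0.0123
right        58       54     0.2963
Sum = 0.375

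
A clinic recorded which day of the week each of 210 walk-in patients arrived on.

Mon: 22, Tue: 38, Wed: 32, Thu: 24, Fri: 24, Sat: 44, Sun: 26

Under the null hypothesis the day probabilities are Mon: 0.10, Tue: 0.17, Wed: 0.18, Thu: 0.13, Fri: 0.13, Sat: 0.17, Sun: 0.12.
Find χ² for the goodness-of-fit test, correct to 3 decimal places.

3.839

Expected counts E_i = n·p_i: 210×0.10 = 21, 210×0.17 = 35.7, 210×0.18 = 37.8, 210×0.13 = 27.3, 210×0.13 = 27.3, 210×0.17 = 35.7, 210×0.12 = 25.2.
cat         O        E   (O−E)²/E
Mon        22       21     0.0476
Tue        38     35.7     0.1482
Wed        32     37.8     0.8899
Thu        24     27.3     0.3989
Fri        24     27.3     0.3989
Sat        44     35.7     1.9297
Sun        26     25.2     0.0254
Sum = 3.839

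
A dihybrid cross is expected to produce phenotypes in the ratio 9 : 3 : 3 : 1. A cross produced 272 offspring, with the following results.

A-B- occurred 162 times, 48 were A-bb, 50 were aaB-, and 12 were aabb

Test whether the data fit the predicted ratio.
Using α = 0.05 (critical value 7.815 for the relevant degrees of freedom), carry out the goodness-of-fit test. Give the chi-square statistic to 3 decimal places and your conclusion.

2.196; do not reject

Ratio total = 16. Expected counts: 272×9/16 = 153, 272×3/16 = 51, 272×3/16 = 51, 272×1/16 = 17.
χ² = (162−153)²/153 + (48−51)²/51 + (50−51)²/51 + (12−17)²/17
   = 0.5294 + 0.1765 + 0.0196 + 1.4706
Sum = 2.196
df = 3. Since 2.196 < 7.815, we do not reject H₀.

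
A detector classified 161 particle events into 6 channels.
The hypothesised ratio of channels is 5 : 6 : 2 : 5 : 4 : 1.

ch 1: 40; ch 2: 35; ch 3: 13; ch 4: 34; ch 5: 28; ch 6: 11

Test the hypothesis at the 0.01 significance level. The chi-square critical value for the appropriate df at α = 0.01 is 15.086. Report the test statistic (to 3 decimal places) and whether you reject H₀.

Ratio total = 23. Expected counts: 161×5/23 = 35, 161×6/23 = 42, 161×2/23 = 14, 161×5/23 = 35, 161×4/23 = 28, 161×1/23 = 7.
ch 1: (40 − 35)²/35 = 25/35 = 0.7143
ch 2: (35 − 42)²/42 = 49/42 = 1.1667
ch 3: (13 − 14)²/14 = 1/14 = 0.0714
ch 4: (34 − 35)²/35 = 1/35 = 0.0286
ch 5: (28 − 28)²/28 = 0/28 = 0.0000
ch 6: (11 − 7)²/7 = 16/7 = 2.2857
Sum = 4.267
df = 5. Since 4.267 < 15.086, we do not reject H₀.

4.267; do not reject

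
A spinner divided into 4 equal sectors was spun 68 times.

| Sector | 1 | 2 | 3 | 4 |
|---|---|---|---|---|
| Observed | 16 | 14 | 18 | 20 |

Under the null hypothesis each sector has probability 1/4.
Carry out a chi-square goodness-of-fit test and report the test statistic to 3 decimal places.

1.176

Expected count for each of the 4 categories: 68/4 = 17.
χ² = (16−17)²/17 + (14−17)²/17 + (18−17)²/17 + (20−17)²/17
   = 0.0588 + 0.5294 + 0.0588 + 0.5294
Sum = 1.176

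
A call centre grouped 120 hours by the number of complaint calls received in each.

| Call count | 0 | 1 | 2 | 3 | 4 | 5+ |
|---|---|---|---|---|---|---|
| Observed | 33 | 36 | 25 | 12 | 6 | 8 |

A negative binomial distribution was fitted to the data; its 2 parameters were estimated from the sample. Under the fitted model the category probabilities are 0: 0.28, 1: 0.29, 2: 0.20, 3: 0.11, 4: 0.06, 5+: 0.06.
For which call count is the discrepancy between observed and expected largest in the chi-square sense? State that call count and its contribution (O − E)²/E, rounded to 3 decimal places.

Expected counts E_i = n·p_i: 120×0.28 = 33.6, 120×0.29 = 34.8, 120×0.20 = 24, 120×0.11 = 13.2, 120×0.06 = 7.2, 120×0.06 = 7.2.
χ² = (33−33.6)²/33.6 + (36−34.8)²/34.8 + (25−24)²/24 + (12−13.2)²/13.2 + (6−7.2)²/7.2 + (8−7.2)²/7.2
   = 0.0107 + 0.0414 + 0.0417 + 0.1091 + 0.2000 + 0.0889
The largest term is for 4: 0.200.

4, 0.200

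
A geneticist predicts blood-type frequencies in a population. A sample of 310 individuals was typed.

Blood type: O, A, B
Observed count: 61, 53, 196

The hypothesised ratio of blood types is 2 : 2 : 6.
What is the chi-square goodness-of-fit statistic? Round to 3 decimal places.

Ratio total = 10. Expected counts: 310×2/10 = 62, 310×2/10 = 62, 310×6/10 = 186.
O: (61 − 62)²/62 = 1/62 = 0.0161
A: (53 − 62)²/62 = 81/62 = 1.3065
B: (196 − 186)²/186 = 100/186 = 0.5376
Sum = 1.860

1.860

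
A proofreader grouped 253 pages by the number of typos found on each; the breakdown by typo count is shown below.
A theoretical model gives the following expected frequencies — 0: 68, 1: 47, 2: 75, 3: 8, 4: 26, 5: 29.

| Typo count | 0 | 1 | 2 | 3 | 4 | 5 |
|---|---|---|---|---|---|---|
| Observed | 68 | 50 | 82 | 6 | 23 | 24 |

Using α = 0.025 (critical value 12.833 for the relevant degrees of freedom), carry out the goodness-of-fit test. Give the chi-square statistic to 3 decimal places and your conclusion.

cat         O        E   (O−E)²/E
0          68       68     0.0000
1          50       47     0.1915
2          82       75     0.6533
3           6        8     0.5000
4          23       26     0.3462
5          24       29     0.8621
Sum = 2.553
df = 5. Since 2.553 < 12.833, we do not reject H₀.

2.553; do not reject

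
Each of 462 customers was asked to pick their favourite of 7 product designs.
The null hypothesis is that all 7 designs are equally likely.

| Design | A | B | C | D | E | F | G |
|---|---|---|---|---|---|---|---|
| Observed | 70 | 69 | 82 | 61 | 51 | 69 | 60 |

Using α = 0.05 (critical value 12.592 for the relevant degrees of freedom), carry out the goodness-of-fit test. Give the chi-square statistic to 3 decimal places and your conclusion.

Expected count for each of the 7 categories: 462/7 = 66.
cat         O        E   (O−E)²/E
A          70       66     0.2424
B          69       66     0.1364
C          82       66     3.8788
D          61       66     0.3788
E          51       66     3.4091
F          69       66     0.1364
G          60       66     0.5455
Sum = 8.727
df = 6. Since 8.727 < 12.592, we do not reject H₀.

8.727; do not reject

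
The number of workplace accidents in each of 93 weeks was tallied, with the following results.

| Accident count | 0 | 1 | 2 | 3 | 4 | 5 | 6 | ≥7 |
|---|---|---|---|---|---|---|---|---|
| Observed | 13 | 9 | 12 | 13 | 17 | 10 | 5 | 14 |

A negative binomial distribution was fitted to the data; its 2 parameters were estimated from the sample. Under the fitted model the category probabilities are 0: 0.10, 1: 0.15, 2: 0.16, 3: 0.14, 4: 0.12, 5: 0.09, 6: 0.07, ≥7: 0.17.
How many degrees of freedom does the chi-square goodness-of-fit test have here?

There are k = 8 categories and 2 parameters estimated from the data, so df = 8 − 1 − 2 = 5.

5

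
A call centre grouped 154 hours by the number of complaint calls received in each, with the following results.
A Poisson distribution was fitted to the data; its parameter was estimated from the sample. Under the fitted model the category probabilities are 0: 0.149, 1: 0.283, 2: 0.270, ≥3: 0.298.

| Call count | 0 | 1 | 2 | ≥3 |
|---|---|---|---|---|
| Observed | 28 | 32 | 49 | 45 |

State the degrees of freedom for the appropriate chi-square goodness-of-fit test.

There are k = 4 categories and 1 parameter estimated from the data, so df = 4 − 1 − 1 = 2.

2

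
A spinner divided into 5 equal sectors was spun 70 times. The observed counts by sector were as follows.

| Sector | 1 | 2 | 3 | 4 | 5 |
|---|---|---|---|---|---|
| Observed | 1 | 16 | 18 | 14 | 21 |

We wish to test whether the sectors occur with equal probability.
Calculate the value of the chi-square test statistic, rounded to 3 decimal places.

17.000

Expected count for each of the 5 categories: 70/5 = 14.
χ² = (1−14)²/14 + (16−14)²/14 + (18−14)²/14 + (14−14)²/14 + (21−14)²/14
   = 12.0714 + 0.2857 + 1.1429 + 0.0000 + 3.5000
Sum = 17.000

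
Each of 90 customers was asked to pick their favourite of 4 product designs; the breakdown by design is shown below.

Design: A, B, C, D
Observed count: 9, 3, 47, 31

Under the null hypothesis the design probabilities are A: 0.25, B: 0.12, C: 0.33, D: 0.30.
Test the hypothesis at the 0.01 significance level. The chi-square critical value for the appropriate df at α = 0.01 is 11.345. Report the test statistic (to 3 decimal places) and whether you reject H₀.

24.403; reject

Expected counts E_i = n·p_i: 90×0.25 = 22.5, 90×0.12 = 10.8, 90×0.33 = 29.7, 90×0.30 = 27.
χ² = (9−22.5)²/22.5 + (3−10.8)²/10.8 + (47−29.7)²/29.7 + (31−27)²/27
   = 8.1000 + 5.6333 + 10.0771 + 0.5926
Sum = 24.403
df = 3. Since 24.403 > 11.345, we reject H₀.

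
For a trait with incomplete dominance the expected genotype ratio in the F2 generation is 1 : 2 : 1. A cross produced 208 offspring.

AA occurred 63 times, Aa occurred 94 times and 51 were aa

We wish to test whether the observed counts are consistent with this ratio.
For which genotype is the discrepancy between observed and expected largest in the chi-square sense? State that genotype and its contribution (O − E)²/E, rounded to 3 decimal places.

AA, 2.327

Ratio total = 4. Expected counts: 208×1/4 = 52, 208×2/4 = 104, 208×1/4 = 52.
χ² = (63−52)²/52 + (94−104)²/104 + (51−52)²/52
   = 2.3269 + 0.9615 + 0.0192
The largest term is for AA: 2.327.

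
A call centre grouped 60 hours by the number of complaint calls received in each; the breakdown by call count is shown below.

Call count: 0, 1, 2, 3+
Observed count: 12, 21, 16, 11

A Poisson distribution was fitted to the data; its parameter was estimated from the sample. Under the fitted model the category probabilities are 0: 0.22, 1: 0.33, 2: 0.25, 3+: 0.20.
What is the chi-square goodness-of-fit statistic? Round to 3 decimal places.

Expected counts E_i = n·p_i: 60×0.22 = 13.2, 60×0.33 = 19.8, 60×0.25 = 15, 60×0.20 = 12.
0: (12 − 13.2)²/13.2 = 1.44/13.2 = 0.1091
1: (21 − 19.8)²/19.8 = 1.44/19.8 = 0.0727
2: (16 − 15)²/15 = 1/15 = 0.0667
3+: (11 − 12)²/12 = 1/12 = 0.0833
Sum = 0.332

0.332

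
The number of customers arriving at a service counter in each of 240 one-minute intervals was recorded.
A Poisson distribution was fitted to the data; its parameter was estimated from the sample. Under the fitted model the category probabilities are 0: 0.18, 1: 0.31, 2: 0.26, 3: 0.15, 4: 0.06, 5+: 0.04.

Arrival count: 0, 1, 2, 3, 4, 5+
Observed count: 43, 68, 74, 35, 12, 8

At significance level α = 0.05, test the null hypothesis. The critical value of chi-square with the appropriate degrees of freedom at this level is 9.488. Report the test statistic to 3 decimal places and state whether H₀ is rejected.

3.402; do not reject

Expected counts E_i = n·p_i: 240×0.18 = 43.2, 240×0.31 = 74.4, 240×0.26 = 62.4, 240×0.15 = 36, 240×0.06 = 14.4, 240×0.04 = 9.6.
0: (43 − 43.2)²/43.2 = 0.04/43.2 = 0.0009
1: (68 − 74.4)²/74.4 = 40.96/74.4 = 0.5505
2: (74 − 62.4)²/62.4 = 134.56/62.4 = 2.1564
3: (35 − 36)²/36 = 1/36 = 0.0278
4: (12 − 14.4)²/14.4 = 5.76/14.4 = 0.4000
5+: (8 − 9.6)²/9.6 = 2.56/9.6 = 0.2667
Sum = 3.402
df = 4. Since 3.402 < 9.488, we do not reject H₀.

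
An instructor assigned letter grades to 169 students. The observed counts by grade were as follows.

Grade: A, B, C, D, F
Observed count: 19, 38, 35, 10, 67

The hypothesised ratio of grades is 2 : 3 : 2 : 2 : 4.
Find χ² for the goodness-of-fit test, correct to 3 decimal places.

Ratio total = 13. Expected counts: 169×2/13 = 26, 169×3/13 = 39, 169×2/13 = 26, 169×2/13 = 26, 169×4/13 = 52.
A: (19 − 26)²/26 = 49/26 = 1.8846
B: (38 − 39)²/39 = 1/39 = 0.0256
C: (35 − 26)²/26 = 81/26 = 3.1154
D: (10 − 26)²/26 = 256/26 = 9.8462
F: (67 − 52)²/52 = 225/52 = 4.3269
Sum = 19.199

19.199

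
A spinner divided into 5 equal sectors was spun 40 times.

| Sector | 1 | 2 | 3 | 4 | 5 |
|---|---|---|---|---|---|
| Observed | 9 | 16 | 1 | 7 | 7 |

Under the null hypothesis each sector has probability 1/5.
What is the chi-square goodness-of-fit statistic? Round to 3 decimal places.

Expected count for each of the 5 categories: 40/5 = 8.
cat         O        E   (O−E)²/E
1           9        8     0.1250
2          16        8     8.0000
3           1        8     6.1250
4           7        8     0.1250
5           7        8     0.1250
Sum = 14.500

14.500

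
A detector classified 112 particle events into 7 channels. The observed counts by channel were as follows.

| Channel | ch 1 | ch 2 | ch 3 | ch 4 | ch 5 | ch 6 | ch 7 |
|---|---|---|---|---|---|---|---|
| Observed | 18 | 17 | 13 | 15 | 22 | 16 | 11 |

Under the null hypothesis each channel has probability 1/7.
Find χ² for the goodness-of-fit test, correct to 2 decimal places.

Under H₀ each category has probability 1/7, so each expected count is 112/7 = 16.
cat         O        E   (O−E)²/E
ch 1       18       16      0.250
ch 2       17       16      0.063
ch 3       13       16      0.563
ch 4       15       16      0.063
ch 5       22       16      2.250
ch 6       16       16      0.000
ch 7       11       16      1.563
Sum = 4.75

4.75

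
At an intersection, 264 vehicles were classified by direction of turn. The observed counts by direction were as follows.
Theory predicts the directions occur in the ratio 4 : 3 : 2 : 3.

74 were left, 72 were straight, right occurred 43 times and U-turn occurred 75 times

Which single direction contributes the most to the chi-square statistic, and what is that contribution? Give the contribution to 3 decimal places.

Ratio total = 12. Expected counts: 264×4/12 = 88, 264×3/12 = 66, 264×2/12 = 44, 264×3/12 = 66.
cat           O        E   (O−E)²/E
left         74       88     2.2273
straight     72       66     0.5455
right        43       44     0.0227
U-turn       75       66     1.2273
The largest term is for left: 2.227.

left, 2.227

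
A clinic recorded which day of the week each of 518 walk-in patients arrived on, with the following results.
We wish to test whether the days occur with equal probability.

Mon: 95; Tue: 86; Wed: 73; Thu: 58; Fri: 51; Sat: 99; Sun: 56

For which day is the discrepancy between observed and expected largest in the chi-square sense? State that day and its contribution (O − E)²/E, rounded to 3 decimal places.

Under H₀ each category has probability 1/7, so each expected count is 518/7 = 74.
cat         O        E   (O−E)²/E
Mon        95       74     5.9595
Tue        86       74     1.9459
Wed        73       74     0.0135
Thu        58       74     3.4595
Fri        51       74     7.1486
Sat        99       74     8.4459
Sun        56       74     4.3784
The largest term is for Sat: 8.446.

Sat, 8.446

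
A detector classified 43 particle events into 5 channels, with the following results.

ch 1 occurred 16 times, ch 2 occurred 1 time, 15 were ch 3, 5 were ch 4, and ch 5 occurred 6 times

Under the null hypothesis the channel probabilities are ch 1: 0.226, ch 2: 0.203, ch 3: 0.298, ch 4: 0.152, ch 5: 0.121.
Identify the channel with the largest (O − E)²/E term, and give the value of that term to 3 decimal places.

ch 2, 6.844

Expected counts E_i = n·p_i: 43×0.226 = 9.718, 43×0.203 = 8.729, 43×0.298 = 12.814, 43×0.152 = 6.536, 43×0.121 = 5.203.
χ² = (16−9.718)²/9.718 + (1−8.729)²/8.729 + (15−12.814)²/12.814 + (5−6.536)²/6.536 + (6−5.203)²/5.203
   = 4.0609 + 6.8436 + 0.3729 + 0.3610 + 0.1221
The largest term is for ch 2: 6.844.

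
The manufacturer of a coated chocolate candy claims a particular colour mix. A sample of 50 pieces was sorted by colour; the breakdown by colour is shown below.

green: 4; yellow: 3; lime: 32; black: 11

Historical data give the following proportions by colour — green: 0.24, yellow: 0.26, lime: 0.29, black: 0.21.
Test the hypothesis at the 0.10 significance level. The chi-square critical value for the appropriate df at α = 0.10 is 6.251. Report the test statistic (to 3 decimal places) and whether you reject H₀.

Expected counts E_i = n·p_i: 50×0.24 = 12, 50×0.26 = 13, 50×0.29 = 14.5, 50×0.21 = 10.5.
green: (4 − 12)²/12 = 64/12 = 5.3333
yellow: (3 − 13)²/13 = 100/13 = 7.6923
lime: (32 − 14.5)²/14.5 = 306.25/14.5 = 21.1207
black: (11 − 10.5)²/10.5 = 0.25/10.5 = 0.0238
Sum = 34.170
df = 3. Since 34.170 > 6.251, we reject H₀.

34.170; reject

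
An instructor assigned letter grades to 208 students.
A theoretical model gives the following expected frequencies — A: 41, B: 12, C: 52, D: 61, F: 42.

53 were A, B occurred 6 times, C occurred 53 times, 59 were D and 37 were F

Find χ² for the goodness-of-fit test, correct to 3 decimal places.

7.192

A: (53 − 41)²/41 = 144/41 = 3.5122
B: (6 − 12)²/12 = 36/12 = 3.0000
C: (53 − 52)²/52 = 1/52 = 0.0192
D: (59 − 61)²/61 = 4/61 = 0.0656
F: (37 − 42)²/42 = 25/42 = 0.5952
Sum = 7.192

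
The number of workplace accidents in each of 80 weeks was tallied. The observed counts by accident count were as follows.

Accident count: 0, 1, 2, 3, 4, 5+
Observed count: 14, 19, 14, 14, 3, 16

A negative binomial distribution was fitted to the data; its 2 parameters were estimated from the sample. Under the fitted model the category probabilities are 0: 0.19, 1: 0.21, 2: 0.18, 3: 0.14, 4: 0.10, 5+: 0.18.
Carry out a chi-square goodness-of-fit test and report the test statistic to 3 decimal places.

4.397

Expected counts E_i = n·p_i: 80×0.19 = 15.2, 80×0.21 = 16.8, 80×0.18 = 14.4, 80×0.14 = 11.2, 80×0.10 = 8, 80×0.18 = 14.4.
cat         O        E   (O−E)²/E
0          14     15.2     0.0947
1          19     16.8     0.2881
2          14     14.4     0.0111
3          14     11.2     0.7000
4           3        8     3.1250
5+         16     14.4     0.1778
Sum = 4.397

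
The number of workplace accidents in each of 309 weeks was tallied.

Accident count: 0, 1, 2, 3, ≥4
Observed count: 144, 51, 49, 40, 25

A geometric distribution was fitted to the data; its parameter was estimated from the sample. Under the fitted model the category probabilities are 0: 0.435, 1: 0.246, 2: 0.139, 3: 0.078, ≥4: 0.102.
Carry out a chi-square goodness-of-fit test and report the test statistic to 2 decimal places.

Expected counts E_i = n·p_i: 309×0.435 = 134.415, 309×0.246 = 76.014, 309×0.139 = 42.951, 309×0.078 = 24.102, 309×0.102 = 31.518.
χ² = (144−134.415)²/134.415 + (51−76.014)²/76.014 + (49−42.951)²/42.951 + (40−24.102)²/24.102 + (25−31.518)²/31.518
   = 0.683 + 8.231 + 0.852 + 10.487 + 1.348
Sum = 21.60

21.60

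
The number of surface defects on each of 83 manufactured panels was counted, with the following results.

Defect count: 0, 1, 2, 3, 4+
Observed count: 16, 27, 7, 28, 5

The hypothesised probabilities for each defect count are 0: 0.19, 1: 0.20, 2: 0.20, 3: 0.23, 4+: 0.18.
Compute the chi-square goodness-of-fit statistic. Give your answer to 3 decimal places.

Expected counts E_i = n·p_i: 83×0.19 = 15.77, 83×0.20 = 16.6, 83×0.20 = 16.6, 83×0.23 = 19.09, 83×0.18 = 14.94.
0: (16 − 15.77)²/15.77 = 0.0529/15.77 = 0.0034
1: (27 − 16.6)²/16.6 = 108.16/16.6 = 6.5157
2: (7 − 16.6)²/16.6 = 92.16/16.6 = 5.5518
3: (28 − 19.09)²/19.09 = 79.3881/19.09 = 4.1586
4+: (5 − 14.94)²/14.94 = 98.8036/14.94 = 6.6134
Sum = 22.843

22.843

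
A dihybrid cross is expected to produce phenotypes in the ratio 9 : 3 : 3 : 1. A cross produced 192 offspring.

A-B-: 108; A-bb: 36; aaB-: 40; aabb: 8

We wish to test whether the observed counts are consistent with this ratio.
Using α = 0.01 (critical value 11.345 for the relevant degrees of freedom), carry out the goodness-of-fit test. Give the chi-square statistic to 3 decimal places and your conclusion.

Ratio total = 16. Expected counts: 192×9/16 = 108, 192×3/16 = 36, 192×3/16 = 36, 192×1/16 = 12.
χ² = (108−108)²/108 + (36−36)²/36 + (40−36)²/36 + (8−12)²/12
   = 0.0000 + 0.0000 + 0.4444 + 1.3333
Sum = 1.778
df = 3. Since 1.778 < 11.345, we do not reject H₀.

1.778; do not reject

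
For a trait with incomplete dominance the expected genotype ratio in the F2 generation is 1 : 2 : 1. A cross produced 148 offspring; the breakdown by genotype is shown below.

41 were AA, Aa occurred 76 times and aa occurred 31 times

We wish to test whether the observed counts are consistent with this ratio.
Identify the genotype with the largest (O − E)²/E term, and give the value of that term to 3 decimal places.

aa, 0.973

Ratio total = 4. Expected counts: 148×1/4 = 37, 148×2/4 = 74, 148×1/4 = 37.
AA: (41 − 37)²/37 = 16/37 = 0.4324
Aa: (76 − 74)²/74 = 4/74 = 0.0541
aa: (31 − 37)²/37 = 36/37 = 0.9730
The largest term is for aa: 0.973.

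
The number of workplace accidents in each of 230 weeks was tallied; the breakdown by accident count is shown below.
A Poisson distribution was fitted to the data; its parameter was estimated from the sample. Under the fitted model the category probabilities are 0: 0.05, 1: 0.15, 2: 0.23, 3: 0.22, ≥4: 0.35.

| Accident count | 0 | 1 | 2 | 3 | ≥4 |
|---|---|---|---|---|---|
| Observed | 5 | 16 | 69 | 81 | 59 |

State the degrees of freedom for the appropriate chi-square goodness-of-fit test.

There are k = 5 categories and 1 parameter estimated from the data, so df = 5 − 1 − 1 = 3.

3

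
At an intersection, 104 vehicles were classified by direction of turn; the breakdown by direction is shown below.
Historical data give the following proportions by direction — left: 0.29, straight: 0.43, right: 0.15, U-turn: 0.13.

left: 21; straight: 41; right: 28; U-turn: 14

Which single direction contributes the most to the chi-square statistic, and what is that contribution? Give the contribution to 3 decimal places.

Expected counts E_i = n·p_i: 104×0.29 = 30.16, 104×0.43 = 44.72, 104×0.15 = 15.6, 104×0.13 = 13.52.
χ² = (21−30.16)²/30.16 + (41−44.72)²/44.72 + (28−15.6)²/15.6 + (14−13.52)²/13.52
   = 2.7820 + 0.3094 + 9.8564 + 0.0170
The largest term is for right: 9.856.

right, 9.856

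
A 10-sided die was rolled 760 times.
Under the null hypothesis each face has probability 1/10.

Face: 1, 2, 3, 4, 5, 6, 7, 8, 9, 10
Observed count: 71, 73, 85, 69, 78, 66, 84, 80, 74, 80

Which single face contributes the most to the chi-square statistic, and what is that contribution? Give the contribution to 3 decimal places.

Under H₀ each category has probability 1/10, so each expected count is 760/10 = 76.
cat         O        E   (O−E)²/E
1          71       76     0.3289
2          73       76     0.1184
3          85       76     1.0658
4          69       76     0.6447
5          78       76     0.0526
6          66       76     1.3158
7          84       76     0.8421
8          80       76     0.2105
9          74       76     0.0526
10         80       76     0.2105
The largest term is for 6: 1.316.

6, 1.316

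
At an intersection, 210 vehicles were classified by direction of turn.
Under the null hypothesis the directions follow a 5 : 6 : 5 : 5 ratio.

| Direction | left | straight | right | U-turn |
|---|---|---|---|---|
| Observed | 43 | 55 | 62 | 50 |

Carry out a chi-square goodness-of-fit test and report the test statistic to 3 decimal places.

Ratio total = 21. Expected counts: 210×5/21 = 50, 210×6/21 = 60, 210×5/21 = 50, 210×5/21 = 50.
χ² = (43−50)²/50 + (55−60)²/60 + (62−50)²/50 + (50−50)²/50
   = 0.9800 + 0.4167 + 2.8800 + 0.0000
Sum = 4.277

4.277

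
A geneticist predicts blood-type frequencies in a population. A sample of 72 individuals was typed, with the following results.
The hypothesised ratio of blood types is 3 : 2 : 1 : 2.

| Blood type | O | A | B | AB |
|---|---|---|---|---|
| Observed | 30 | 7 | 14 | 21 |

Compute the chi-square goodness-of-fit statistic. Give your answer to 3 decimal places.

Ratio total = 8. Expected counts: 72×3/8 = 27, 72×2/8 = 18, 72×1/8 = 9, 72×2/8 = 18.
χ² = (30−27)²/27 + (7−18)²/18 + (14−9)²/9 + (21−18)²/18
   = 0.3333 + 6.7222 + 2.7778 + 0.5000
Sum = 10.333

10.333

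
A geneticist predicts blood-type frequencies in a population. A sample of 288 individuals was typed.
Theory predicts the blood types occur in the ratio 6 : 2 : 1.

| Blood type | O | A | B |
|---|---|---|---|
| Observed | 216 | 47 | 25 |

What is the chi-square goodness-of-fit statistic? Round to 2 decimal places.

9.05

Ratio total = 9. Expected counts: 288×6/9 = 192, 288×2/9 = 64, 288×1/9 = 32.
O: (216 − 192)²/192 = 576/192 = 3.000
A: (47 − 64)²/64 = 289/64 = 4.516
B: (25 − 32)²/32 = 49/32 = 1.531
Sum = 9.05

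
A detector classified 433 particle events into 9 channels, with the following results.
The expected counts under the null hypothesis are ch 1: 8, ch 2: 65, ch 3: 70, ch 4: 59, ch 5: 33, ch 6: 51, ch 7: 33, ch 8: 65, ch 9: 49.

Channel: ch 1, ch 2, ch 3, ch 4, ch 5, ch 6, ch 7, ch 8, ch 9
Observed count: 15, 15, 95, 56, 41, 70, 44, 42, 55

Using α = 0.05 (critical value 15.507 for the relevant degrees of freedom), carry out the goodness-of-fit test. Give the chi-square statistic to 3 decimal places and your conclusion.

75.225; reject

cat         O        E   (O−E)²/E
ch 1       15        8     6.1250
ch 2       15       65    38.4615
ch 3       95       70     8.9286
ch 4       56       59     0.1525
ch 5       41       33     1.9394
ch 6       70       51     7.0784
ch 7       44       33     3.6667
ch 8       42       65     8.1385
ch 9       55       49     0.7347
Sum = 75.225
df = 8. Since 75.225 > 15.507, we reject H₀.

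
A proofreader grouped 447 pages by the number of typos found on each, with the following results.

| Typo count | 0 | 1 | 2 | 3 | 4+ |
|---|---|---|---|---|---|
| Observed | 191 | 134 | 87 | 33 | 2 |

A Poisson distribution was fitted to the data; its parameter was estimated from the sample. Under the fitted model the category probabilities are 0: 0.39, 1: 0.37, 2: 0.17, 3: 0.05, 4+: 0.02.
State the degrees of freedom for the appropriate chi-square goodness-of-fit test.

3

There are k = 5 categories and 1 parameter estimated from the data, so df = 5 − 1 − 1 = 3.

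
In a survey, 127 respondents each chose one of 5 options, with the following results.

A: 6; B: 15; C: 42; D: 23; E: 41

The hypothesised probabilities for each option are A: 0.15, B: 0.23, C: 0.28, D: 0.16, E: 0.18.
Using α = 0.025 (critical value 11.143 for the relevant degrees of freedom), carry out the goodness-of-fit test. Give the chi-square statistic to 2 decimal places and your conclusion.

31.77; reject

Expected counts E_i = n·p_i: 127×0.15 = 19.05, 127×0.23 = 29.21, 127×0.28 = 35.56, 127×0.16 = 20.32, 127×0.18 = 22.86.
cat         O        E   (O−E)²/E
A           6    19.05      8.940
B          15    29.21      6.913
C          42    35.56      1.166
D          23    20.32      0.353
E          41    22.86     14.395
Sum = 31.77
df = 4. Since 31.77 > 11.143, we reject H₀.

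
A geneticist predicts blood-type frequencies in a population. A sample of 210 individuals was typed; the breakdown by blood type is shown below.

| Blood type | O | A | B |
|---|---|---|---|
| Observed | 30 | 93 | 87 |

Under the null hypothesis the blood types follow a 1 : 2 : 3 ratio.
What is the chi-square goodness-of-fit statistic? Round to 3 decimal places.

11.357

Ratio total = 6. Expected counts: 210×1/6 = 35, 210×2/6 = 70, 210×3/6 = 105.
χ² = (30−35)²/35 + (93−70)²/70 + (87−105)²/105
   = 0.7143 + 7.5571 + 3.0857
Sum = 11.357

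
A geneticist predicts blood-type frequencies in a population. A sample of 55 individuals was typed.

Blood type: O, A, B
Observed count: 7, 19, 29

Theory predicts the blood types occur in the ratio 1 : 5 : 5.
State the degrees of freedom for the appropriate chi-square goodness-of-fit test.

2

There are k = 3 categories and no parameters were estimated from the data, so df = 3 − 1 = 2.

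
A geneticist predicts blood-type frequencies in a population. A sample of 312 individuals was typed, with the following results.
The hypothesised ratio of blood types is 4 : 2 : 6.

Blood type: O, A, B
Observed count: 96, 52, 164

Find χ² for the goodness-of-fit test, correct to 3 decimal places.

1.026

Ratio total = 12. Expected counts: 312×4/12 = 104, 312×2/12 = 52, 312×6/12 = 156.
O: (96 − 104)²/104 = 64/104 = 0.6154
A: (52 − 52)²/52 = 0/52 = 0.0000
B: (164 − 156)²/156 = 64/156 = 0.4103
Sum = 1.026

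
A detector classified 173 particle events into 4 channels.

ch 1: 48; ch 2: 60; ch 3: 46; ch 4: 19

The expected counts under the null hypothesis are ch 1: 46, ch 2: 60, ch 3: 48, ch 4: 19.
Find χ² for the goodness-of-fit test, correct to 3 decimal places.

0.170

ch 1: (48 − 46)²/46 = 4/46 = 0.0870
ch 2: (60 − 60)²/60 = 0/60 = 0.0000
ch 3: (46 − 48)²/48 = 4/48 = 0.0833
ch 4: (19 − 19)²/19 = 0/19 = 0.0000
Sum = 0.170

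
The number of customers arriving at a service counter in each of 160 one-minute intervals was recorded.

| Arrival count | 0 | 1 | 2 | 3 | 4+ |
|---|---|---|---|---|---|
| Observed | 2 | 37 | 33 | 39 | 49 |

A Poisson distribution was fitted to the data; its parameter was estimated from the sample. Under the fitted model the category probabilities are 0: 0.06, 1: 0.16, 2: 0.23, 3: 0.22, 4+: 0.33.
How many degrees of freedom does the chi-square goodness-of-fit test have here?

There are k = 5 categories and 1 parameter estimated from the data, so df = 5 − 1 − 1 = 3.

3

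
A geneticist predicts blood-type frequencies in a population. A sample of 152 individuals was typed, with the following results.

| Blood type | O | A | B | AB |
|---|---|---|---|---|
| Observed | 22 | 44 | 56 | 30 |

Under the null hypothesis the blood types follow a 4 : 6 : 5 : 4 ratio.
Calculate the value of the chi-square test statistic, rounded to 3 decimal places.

9.983

Ratio total = 19. Expected counts: 152×4/19 = 32, 152×6/19 = 48, 152×5/19 = 40, 152×4/19 = 32.
χ² = (22−32)²/32 + (44−48)²/48 + (56−40)²/40 + (30−32)²/32
   = 3.1250 + 0.3333 + 6.4000 + 0.1250
Sum = 9.983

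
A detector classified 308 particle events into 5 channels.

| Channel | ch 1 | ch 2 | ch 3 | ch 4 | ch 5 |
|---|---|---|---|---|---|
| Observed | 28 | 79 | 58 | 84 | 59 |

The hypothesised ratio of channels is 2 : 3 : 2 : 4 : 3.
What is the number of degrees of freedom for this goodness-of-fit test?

4

There are k = 5 categories and no parameters were estimated from the data, so df = 5 − 1 = 4.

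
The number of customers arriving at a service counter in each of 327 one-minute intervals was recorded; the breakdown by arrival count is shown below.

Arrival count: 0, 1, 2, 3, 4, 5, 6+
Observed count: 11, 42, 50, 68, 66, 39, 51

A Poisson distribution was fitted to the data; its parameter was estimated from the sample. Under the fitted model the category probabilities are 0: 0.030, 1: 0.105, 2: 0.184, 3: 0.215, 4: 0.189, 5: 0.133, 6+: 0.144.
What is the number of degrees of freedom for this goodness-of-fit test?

5

There are k = 7 categories and 1 parameter estimated from the data, so df = 7 − 1 − 1 = 5.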